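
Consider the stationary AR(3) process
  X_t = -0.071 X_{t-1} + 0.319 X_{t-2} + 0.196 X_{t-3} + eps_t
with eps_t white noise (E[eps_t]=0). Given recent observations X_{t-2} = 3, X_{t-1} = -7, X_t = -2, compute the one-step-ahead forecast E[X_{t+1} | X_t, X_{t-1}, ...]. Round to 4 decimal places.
E[X_{t+1} \mid \mathcal F_t] = -1.5030

For an AR(p) model X_t = c + sum_i phi_i X_{t-i} + eps_t, the
one-step-ahead conditional mean is
  E[X_{t+1} | X_t, ...] = c + sum_i phi_i X_{t+1-i}.
Substitute known values:
  E[X_{t+1} | ...] = (-0.071) * (-2) + (0.319) * (-7) + (0.196) * (3)
                   = -1.5030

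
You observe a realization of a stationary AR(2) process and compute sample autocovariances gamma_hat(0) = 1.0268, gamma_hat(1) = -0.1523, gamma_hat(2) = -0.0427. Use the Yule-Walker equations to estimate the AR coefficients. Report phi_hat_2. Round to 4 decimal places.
\hat\phi_{2} = -0.0650

The Yule-Walker equations for an AR(p) process read, in matrix form,
  Gamma_p phi = r_p,   with   (Gamma_p)_{ij} = gamma(|i - j|),
                       (r_p)_i = gamma(i),   i,j = 1..p.
Substitute the sample gammas (Toeplitz matrix and right-hand side of size 2):
  Gamma_p = [[1.0268, -0.1523], [-0.1523, 1.0268]]
  r_p     = [-0.1523, -0.0427]
Written out:
  1.0268 phi_1 - 0.1523 phi_2 = -0.1523
  -0.1523 phi_1 + 1.0268 phi_2 = -0.0427
Solve by Cramer's rule:
  det = gamma(0)^2 - gamma(1)^2 = (1.0268)^2 - (-0.1523)^2 = 1.05431824 - 0.02319529 = 1.03112295
  phi_hat_1 = [gamma(1) gamma(0) - gamma(1) gamma(2)] / det = [(-0.1523)(1.0268) - (-0.1523)(-0.0427)] / 1.03112295 = -0.16288485 / 1.03112295 = -0.158
  phi_hat_2 = [gamma(0) gamma(2) - gamma(1)^2] / det = [(1.0268)(-0.0427) - (-0.1523)^2] / 1.03112295 = -0.06703965 / 1.03112295 = -0.065
So phi_hat = [-0.1580, -0.0650].
Therefore phi_hat_2 = -0.0650.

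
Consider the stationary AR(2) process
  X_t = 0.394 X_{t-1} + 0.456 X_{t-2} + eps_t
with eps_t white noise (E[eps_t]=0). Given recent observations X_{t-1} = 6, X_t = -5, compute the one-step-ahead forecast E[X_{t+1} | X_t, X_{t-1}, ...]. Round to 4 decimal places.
E[X_{t+1} \mid \mathcal F_t] = 0.7660

For an AR(p) model X_t = c + sum_i phi_i X_{t-i} + eps_t, the
one-step-ahead conditional mean is
  E[X_{t+1} | X_t, ...] = c + sum_i phi_i X_{t+1-i}.
Substitute known values:
  E[X_{t+1} | ...] = (0.394) * (-5) + (0.456) * (6)
                   = 0.7660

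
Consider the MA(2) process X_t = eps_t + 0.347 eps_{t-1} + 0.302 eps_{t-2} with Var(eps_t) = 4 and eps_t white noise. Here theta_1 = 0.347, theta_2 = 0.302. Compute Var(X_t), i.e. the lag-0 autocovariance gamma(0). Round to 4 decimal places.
\gamma(0) = 4.8465

For an MA(q) process X_t = eps_t + sum_i theta_i eps_{t-i} with
Var(eps_t) = sigma^2, the variance is
  gamma(0) = sigma^2 * (1 + sum_i theta_i^2).
  sum_i theta_i^2 = (0.347)^2 + (0.302)^2 = 0.120409 + 0.091204 = 0.211613.
  gamma(0) = 4 * (1 + 0.211613) = 4 * 1.211613 = 4.846452, which rounds to 4.8465.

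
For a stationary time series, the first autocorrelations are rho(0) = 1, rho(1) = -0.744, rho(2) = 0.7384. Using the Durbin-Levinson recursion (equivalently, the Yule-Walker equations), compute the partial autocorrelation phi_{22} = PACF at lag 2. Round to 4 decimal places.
\phi_{22} = 0.4141

The PACF at lag k is phi_{kk}, the last component of the solution
to the Yule-Walker system G_k phi = r_k where
  (G_k)_{ij} = rho(|i - j|), (r_k)_i = rho(i), i,j = 1..k.
Equivalently, Durbin-Levinson gives phi_{kk} iteratively:
  phi_{11} = rho(1)
  phi_{kk} = [rho(k) - sum_{j=1..k-1} phi_{k-1,j} rho(k-j)]
            / [1 - sum_{j=1..k-1} phi_{k-1,j} rho(j)],
  phi_{k,j} = phi_{k-1,j} - phi_{kk} phi_{k-1,k-j},  j = 1..k-1.
Step k = 1:
  phi_11 = rho(1) = -0.744.
Step k = 2:
  phi_22 = [rho(2) - phi_11 rho(1)] / [1 - phi_11 rho(1)] = [0.7384 - (-0.744)(-0.744)] / [1 - (-0.744)(-0.744)]
         = 0.184864 / 0.446464 = 0.4141.
Therefore phi_{22} = 0.4141.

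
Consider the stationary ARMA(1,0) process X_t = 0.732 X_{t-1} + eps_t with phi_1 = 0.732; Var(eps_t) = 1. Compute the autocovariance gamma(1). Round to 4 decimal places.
\gamma(1) = 1.5770

Multiply the model equation by X_{t-k} and take expectations. With theta_0 = psi_0 = 1 and psi_j the MA(infinity) weights, this gives
  gamma(k) - sum_i phi_i gamma(k-i) = c_k,
  c_k = sigma^2 * sum_{j=k..q} theta_j psi_{j-k}   (c_k = 0 for k > q),
using gamma(-m) = gamma(m).
Pure AR (q = 0): c_0 = sigma^2 = 1, c_k = 0 for k >= 1.
Equations for k = 0 and k = 1 (AR order 1):
  gamma(0) = phi_1 gamma(1) + c_0
  gamma(1) = phi_1 gamma(0) + c_1
Substituting the second into the first: gamma(0) (1 - phi_1^2) = c_0 + phi_1 c_1, so
  gamma(0) = c_0 / (1 - phi_1^2) = 1 / (1 - (0.732)^2) = 1 / 0.464176 = 2.154355.
  gamma(1) = phi_1 gamma(0) = (0.732)(2.154355) = 1.576988.
Therefore gamma(1) = 1.5770 (to 4 decimal places).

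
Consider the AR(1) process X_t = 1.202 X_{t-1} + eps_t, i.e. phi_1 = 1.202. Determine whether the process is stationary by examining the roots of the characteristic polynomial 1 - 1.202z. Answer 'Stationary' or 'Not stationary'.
\text{Not stationary}

The AR(p) characteristic polynomial is P(z) = 1 - 1.202z.
Stationarity requires all roots to lie outside the unit circle, i.e. |z| > 1 for every root.
This is linear in z: 1 + (-1.202) z = 0  =>  z = -1/(-1.202) = 0.831947,  |z| = 0.831947.
Moduli of all roots: 0.8319.
All moduli strictly greater than 1? No.
Verdict: Not stationary.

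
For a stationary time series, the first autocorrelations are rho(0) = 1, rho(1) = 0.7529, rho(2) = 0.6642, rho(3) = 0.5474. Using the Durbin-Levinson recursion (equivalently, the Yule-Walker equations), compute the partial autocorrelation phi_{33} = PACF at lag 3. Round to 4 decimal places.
\phi_{33} = -0.0231

The PACF at lag k is phi_{kk}, the last component of the solution
to the Yule-Walker system G_k phi = r_k where
  (G_k)_{ij} = rho(|i - j|), (r_k)_i = rho(i), i,j = 1..k.
Equivalently, Durbin-Levinson gives phi_{kk} iteratively:
  phi_{11} = rho(1)
  phi_{kk} = [rho(k) - sum_{j=1..k-1} phi_{k-1,j} rho(k-j)]
            / [1 - sum_{j=1..k-1} phi_{k-1,j} rho(j)],
  phi_{k,j} = phi_{k-1,j} - phi_{kk} phi_{k-1,k-j},  j = 1..k-1.
Step k = 1:
  phi_11 = rho(1) = 0.7529.
Step k = 2:
  phi_22 = [rho(2) - phi_11 rho(1)] / [1 - phi_11 rho(1)] = [0.6642 - (0.7529)(0.7529)] / [1 - (0.7529)(0.7529)]
         = 0.09734159 / 0.43314159 = 0.224734.
  Update: phi_21 = phi_11 - phi_22 phi_11 = 0.7529 - (0.224734)(0.7529) = 0.583698.
Step k = 3:
  phi_33 = [rho(3) - phi_21 rho(2) - phi_22 rho(1)] / [1 - phi_21 rho(1) - phi_22 rho(2)]
    numerator   = 0.5474 - (0.583698)(0.6642) - (0.224734)(0.7529) = -0.00949426
    denominator = 1 - (0.583698)(0.7529) - (0.224734)(0.6642) = 0.41126564
  phi_33 = -0.00949426 / 0.41126564 = -0.0231.
Therefore phi_{33} = -0.0231.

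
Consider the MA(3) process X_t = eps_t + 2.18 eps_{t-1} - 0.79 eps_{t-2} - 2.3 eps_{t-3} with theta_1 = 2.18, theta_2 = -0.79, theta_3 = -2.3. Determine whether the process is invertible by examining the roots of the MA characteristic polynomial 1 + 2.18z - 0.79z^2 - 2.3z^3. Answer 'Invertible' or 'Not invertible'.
\text{Not invertible}

The MA(q) characteristic polynomial is P(z) = 1 + 2.18z - 0.79z^2 - 2.3z^3.
Invertibility requires all roots to lie outside the unit circle, i.e. |z| > 1 for every root.
Degree 3: look for a simple real root z0 first, then factor out (1 - z/z0) and solve the remaining quadratic.
Testing z0 = -0.5: P(-0.5) = 1 + (2.18)(-0.5) + (-0.79)(-0.5)^2 + (-2.3)(-0.5)^3
  = 1 + (-1.09) + (-0.1975) + (0.2875) = 0.  So z_0 = -0.5 is a root, |z_0| = 0.5.
Divide out the factor (1 + 2 z) = (1 - z/z0) (since 1/z0 = -2):
  P(z) = (1 + 2 z)(1 + (0.18) z + (-1.15) z^2)
  [check: z-coef 0.18 - (-2) = 2.18; z^2-coef -1.15 - (-2)(0.18) = -0.79; z^3-coef -(-2)(-1.15) = -2.3.]
Remaining roots from the quadratic factor 1 + (0.18) z + (-1.15) z^2:
  Set 1 + (0.18) z + (-1.15) z^2 = 0, i.e. a z^2 + b z + c = 0 with a = -1.15, b = 0.18, c = 1.
  Discriminant D = b^2 - 4ac = (0.18)^2 - 4*(-1.15)*1 = 0.0324 - (-4.6) = 4.6324.
  D >= 0, so the roots are real: z = (-b +/- sqrt(D)) / (2a) = (-0.18 +/- 2.152301) / (-2.3).
    z_1 = (-0.18 + 2.152301) / (-2.3) = -0.8575,   |z_1| = 0.8575.
    z_2 = (-0.18 - 2.152301) / (-2.3) = 1.014,   |z_2| = 1.014.
Moduli of all roots: 0.5000, 0.8575, 1.0140.
All moduli strictly greater than 1? No.
Verdict: Not invertible.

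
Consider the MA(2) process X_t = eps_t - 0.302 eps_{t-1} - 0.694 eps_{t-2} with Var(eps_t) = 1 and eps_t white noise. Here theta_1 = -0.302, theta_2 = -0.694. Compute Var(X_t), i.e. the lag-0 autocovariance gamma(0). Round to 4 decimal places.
\gamma(0) = 1.5728

For an MA(q) process X_t = eps_t + sum_i theta_i eps_{t-i} with
Var(eps_t) = sigma^2, the variance is
  gamma(0) = sigma^2 * (1 + sum_i theta_i^2).
  sum_i theta_i^2 = (-0.302)^2 + (-0.694)^2 = 0.091204 + 0.481636 = 0.57284.
  gamma(0) = 1 * (1 + 0.57284) = 1 * 1.57284 = 1.57284, which rounds to 1.5728.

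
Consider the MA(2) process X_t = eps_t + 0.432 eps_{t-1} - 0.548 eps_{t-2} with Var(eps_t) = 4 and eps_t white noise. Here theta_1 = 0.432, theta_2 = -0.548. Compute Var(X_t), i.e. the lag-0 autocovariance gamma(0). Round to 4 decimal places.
\gamma(0) = 5.9477

For an MA(q) process X_t = eps_t + sum_i theta_i eps_{t-i} with
Var(eps_t) = sigma^2, the variance is
  gamma(0) = sigma^2 * (1 + sum_i theta_i^2).
  sum_i theta_i^2 = (0.432)^2 + (-0.548)^2 = 0.186624 + 0.300304 = 0.486928.
  gamma(0) = 4 * (1 + 0.486928) = 4 * 1.486928 = 5.947712, which rounds to 5.9477.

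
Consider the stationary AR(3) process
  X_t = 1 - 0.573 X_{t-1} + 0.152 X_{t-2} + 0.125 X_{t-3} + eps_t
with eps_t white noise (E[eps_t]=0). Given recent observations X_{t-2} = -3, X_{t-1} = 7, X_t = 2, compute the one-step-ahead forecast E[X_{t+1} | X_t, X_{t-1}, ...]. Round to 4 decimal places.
E[X_{t+1} \mid \mathcal F_t] = 0.5430

For an AR(p) model X_t = c + sum_i phi_i X_{t-i} + eps_t, the
one-step-ahead conditional mean is
  E[X_{t+1} | X_t, ...] = c + sum_i phi_i X_{t+1-i}.
Substitute known values:
  E[X_{t+1} | ...] = 1 + (-0.573) * (2) + (0.152) * (7) + (0.125) * (-3)
                   = 0.5430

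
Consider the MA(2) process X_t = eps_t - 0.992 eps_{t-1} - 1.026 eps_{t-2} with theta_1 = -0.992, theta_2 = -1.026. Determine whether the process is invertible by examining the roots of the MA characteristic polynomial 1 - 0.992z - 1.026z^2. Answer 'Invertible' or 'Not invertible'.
\text{Not invertible}

The MA(q) characteristic polynomial is P(z) = 1 - 0.992z - 1.026z^2.
Invertibility requires all roots to lie outside the unit circle, i.e. |z| > 1 for every root.
Set 1 + (-0.992) z + (-1.026) z^2 = 0, i.e. a z^2 + b z + c = 0 with a = -1.026, b = -0.992, c = 1.
Discriminant D = b^2 - 4ac = (-0.992)^2 - 4*(-1.026)*1 = 0.984064 - (-4.104) = 5.088064.
D >= 0, so the roots are real: z = (-b +/- sqrt(D)) / (2a) = (0.992 +/- 2.255674) / (-2.052).
  z_1 = (0.992 + 2.255674) / (-2.052) = -1.5827,   |z_1| = 1.5827.
  z_2 = (0.992 - 2.255674) / (-2.052) = 0.6158,   |z_2| = 0.6158.
Moduli of all roots: 1.5827, 0.6158.
All moduli strictly greater than 1? No.
Verdict: Not invertible.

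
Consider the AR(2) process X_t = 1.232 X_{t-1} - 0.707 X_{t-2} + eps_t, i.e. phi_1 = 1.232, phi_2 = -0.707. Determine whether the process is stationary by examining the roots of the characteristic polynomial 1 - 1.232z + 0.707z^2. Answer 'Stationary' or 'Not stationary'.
\text{Stationary}

The AR(p) characteristic polynomial is P(z) = 1 - 1.232z + 0.707z^2.
Stationarity requires all roots to lie outside the unit circle, i.e. |z| > 1 for every root.
Set 1 + (-1.232) z + (0.707) z^2 = 0, i.e. a z^2 + b z + c = 0 with a = 0.707, b = -1.232, c = 1.
Discriminant D = b^2 - 4ac = (-1.232)^2 - 4*(0.707)*1 = 1.517824 - (2.828) = -1.310176.
D < 0, so the roots are the complex-conjugate pair z = (-b +/- i sqrt(-D)) / (2a) = 0.8713 +/- 0.8095i.
For a conjugate pair |z|^2 = z * conj(z) = (product of roots) = c/a = 1/(0.707) = 1.414427, so |z| = sqrt(1.414427) = 1.1893 for both roots.
Moduli of all roots: 1.1893, 1.1893.
All moduli strictly greater than 1? Yes.
Verdict: Stationary.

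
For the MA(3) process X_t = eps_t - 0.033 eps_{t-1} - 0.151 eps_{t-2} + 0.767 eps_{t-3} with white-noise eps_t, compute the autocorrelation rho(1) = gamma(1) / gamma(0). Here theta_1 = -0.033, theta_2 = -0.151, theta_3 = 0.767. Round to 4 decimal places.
\rho(1) = -0.0892

For an MA(q) process with theta_0 = 1, the autocovariance is
  gamma(k) = sigma^2 * sum_{i=0..q-k} theta_i * theta_{i+k},
and rho(k) = gamma(k) / gamma(0). Sigma^2 cancels.
  numerator   = (1)*(-0.033) + (-0.033)*(-0.151) + (-0.151)*(0.767) = -0.143834.
  denominator = (1)^2 + (-0.033)^2 + (-0.151)^2 + (0.767)^2 = 1.612179.
  rho(1) = -0.143834 / 1.612179 = -0.0892.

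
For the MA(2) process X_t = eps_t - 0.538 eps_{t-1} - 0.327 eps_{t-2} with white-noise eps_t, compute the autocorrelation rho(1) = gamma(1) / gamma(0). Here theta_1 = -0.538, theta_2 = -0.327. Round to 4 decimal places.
\rho(1) = -0.2593

For an MA(q) process with theta_0 = 1, the autocovariance is
  gamma(k) = sigma^2 * sum_{i=0..q-k} theta_i * theta_{i+k},
and rho(k) = gamma(k) / gamma(0). Sigma^2 cancels.
  numerator   = (1)*(-0.538) + (-0.538)*(-0.327) = -0.362074.
  denominator = (1)^2 + (-0.538)^2 + (-0.327)^2 = 1.396373.
  rho(1) = -0.362074 / 1.396373 = -0.2593.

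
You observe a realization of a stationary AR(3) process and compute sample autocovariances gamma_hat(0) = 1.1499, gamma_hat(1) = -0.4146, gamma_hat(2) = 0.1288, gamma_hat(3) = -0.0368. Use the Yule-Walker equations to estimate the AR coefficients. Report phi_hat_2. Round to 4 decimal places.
\hat\phi_{2} = -0.0199

The Yule-Walker equations for an AR(p) process read, in matrix form,
  Gamma_p phi = r_p,   with   (Gamma_p)_{ij} = gamma(|i - j|),
                       (r_p)_i = gamma(i),   i,j = 1..p.
Substitute the sample gammas (Toeplitz matrix and right-hand side of size 3):
  Gamma_p = [[1.1499, -0.4146, 0.1288], [-0.4146, 1.1499, -0.4146], [0.1288, -0.4146, 1.1499]]
  r_p     = [-0.4146, 0.1288, -0.0368]
Written out (R1..R3):
  (R1) 1.1499 phi_1 - 0.4146 phi_2 + 0.1288 phi_3 = -0.4146
  (R2) -0.4146 phi_1 + 1.1499 phi_2 - 0.4146 phi_3 = 0.1288
  (R3) 0.1288 phi_1 - 0.4146 phi_2 + 1.1499 phi_3 = -0.0368
Gaussian elimination:
  R2 <- R2 - (-0.4146/1.1499) R1 = R2 - (-0.360553) R1:  1.000415 phi_2 - 0.368161 phi_3 = -0.020685
  R3 <- R3 - (0.1288/1.1499) R1 = R3 - (0.11201) R1:  -0.368161 phi_2 + 1.135473 phi_3 = 0.009639
  R3 <- R3 - (-0.368161/1.000415) R2 = R3 - (-0.368008) R2:  0.999987 phi_3 = 0.002027
Back-substitution:
  phi_hat_3 = 0.002027 / 0.999987 = 0.002027
  phi_hat_2 = (-0.020685 - (-0.368161)(0.002027)) / 1.000415 = -0.019931
  phi_hat_1 = (-0.4146 - (-0.4146)(-0.019931) - (0.1288)(0.002027)) / 1.1499 = -0.367966
So phi_hat = [-0.3680, -0.0199, 0.0020].
Therefore phi_hat_2 = -0.0199.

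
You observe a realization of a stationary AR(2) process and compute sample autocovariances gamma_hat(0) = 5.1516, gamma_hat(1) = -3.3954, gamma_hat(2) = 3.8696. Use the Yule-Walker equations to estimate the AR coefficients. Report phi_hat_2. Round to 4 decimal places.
\hat\phi_{2} = 0.5600

The Yule-Walker equations for an AR(p) process read, in matrix form,
  Gamma_p phi = r_p,   with   (Gamma_p)_{ij} = gamma(|i - j|),
                       (r_p)_i = gamma(i),   i,j = 1..p.
Substitute the sample gammas (Toeplitz matrix and right-hand side of size 2):
  Gamma_p = [[5.1516, -3.3954], [-3.3954, 5.1516]]
  r_p     = [-3.3954, 3.8696]
Written out:
  5.1516 phi_1 - 3.3954 phi_2 = -3.3954
  -3.3954 phi_1 + 5.1516 phi_2 = 3.8696
Solve by Cramer's rule:
  det = gamma(0)^2 - gamma(1)^2 = (5.1516)^2 - (-3.3954)^2 = 26.53898256 - 11.52874116 = 15.0102414
  phi_hat_1 = [gamma(1) gamma(0) - gamma(1) gamma(2)] / det = [(-3.3954)(5.1516) - (-3.3954)(3.8696)] / 15.0102414 = -4.3529028 / 15.0102414 = -0.29
  phi_hat_2 = [gamma(0) gamma(2) - gamma(1)^2] / det = [(5.1516)(3.8696) - (-3.3954)^2] / 15.0102414 = 8.4058902 / 15.0102414 = 0.56
So phi_hat = [-0.2900, 0.5600].
Therefore phi_hat_2 = 0.5600.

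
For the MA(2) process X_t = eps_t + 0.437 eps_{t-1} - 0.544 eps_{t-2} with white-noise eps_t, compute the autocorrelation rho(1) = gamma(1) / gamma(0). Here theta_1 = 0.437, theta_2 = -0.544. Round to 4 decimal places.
\rho(1) = 0.1340

For an MA(q) process with theta_0 = 1, the autocovariance is
  gamma(k) = sigma^2 * sum_{i=0..q-k} theta_i * theta_{i+k},
and rho(k) = gamma(k) / gamma(0). Sigma^2 cancels.
  numerator   = (1)*(0.437) + (0.437)*(-0.544) = 0.199272.
  denominator = (1)^2 + (0.437)^2 + (-0.544)^2 = 1.486905.
  rho(1) = 0.199272 / 1.486905 = 0.1340.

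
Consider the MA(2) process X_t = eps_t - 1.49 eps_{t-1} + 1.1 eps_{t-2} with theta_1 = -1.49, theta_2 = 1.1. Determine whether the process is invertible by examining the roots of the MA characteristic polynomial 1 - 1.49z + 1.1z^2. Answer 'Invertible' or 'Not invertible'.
\text{Not invertible}

The MA(q) characteristic polynomial is P(z) = 1 - 1.49z + 1.1z^2.
Invertibility requires all roots to lie outside the unit circle, i.e. |z| > 1 for every root.
Set 1 + (-1.49) z + (1.1) z^2 = 0, i.e. a z^2 + b z + c = 0 with a = 1.1, b = -1.49, c = 1.
Discriminant D = b^2 - 4ac = (-1.49)^2 - 4*(1.1)*1 = 2.2201 - (4.4) = -2.1799.
D < 0, so the roots are the complex-conjugate pair z = (-b +/- i sqrt(-D)) / (2a) = 0.6773 +/- 0.6711i.
For a conjugate pair |z|^2 = z * conj(z) = (product of roots) = c/a = 1/(1.1) = 0.909091, so |z| = sqrt(0.909091) = 0.9535 for both roots.
Moduli of all roots: 0.9535, 0.9535.
All moduli strictly greater than 1? No.
Verdict: Not invertible.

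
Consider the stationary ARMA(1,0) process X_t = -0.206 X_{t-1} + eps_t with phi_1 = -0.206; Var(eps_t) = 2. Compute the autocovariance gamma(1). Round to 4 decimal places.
\gamma(1) = -0.4303

Multiply the model equation by X_{t-k} and take expectations. With theta_0 = psi_0 = 1 and psi_j the MA(infinity) weights, this gives
  gamma(k) - sum_i phi_i gamma(k-i) = c_k,
  c_k = sigma^2 * sum_{j=k..q} theta_j psi_{j-k}   (c_k = 0 for k > q),
using gamma(-m) = gamma(m).
Pure AR (q = 0): c_0 = sigma^2 = 2, c_k = 0 for k >= 1.
Equations for k = 0 and k = 1 (AR order 1):
  gamma(0) = phi_1 gamma(1) + c_0
  gamma(1) = phi_1 gamma(0) + c_1
Substituting the second into the first: gamma(0) (1 - phi_1^2) = c_0 + phi_1 c_1, so
  gamma(0) = c_0 / (1 - phi_1^2) = 2 / (1 - (-0.206)^2) = 2 / 0.957564 = 2.088633.
  gamma(1) = phi_1 gamma(0) = (-0.206)(2.088633) = -0.430258.
Therefore gamma(1) = -0.4303 (to 4 decimal places).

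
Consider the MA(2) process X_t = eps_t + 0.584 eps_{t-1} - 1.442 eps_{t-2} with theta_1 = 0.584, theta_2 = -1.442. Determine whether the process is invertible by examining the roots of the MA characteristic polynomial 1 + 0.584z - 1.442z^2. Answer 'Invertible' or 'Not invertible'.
\text{Not invertible}

The MA(q) characteristic polynomial is P(z) = 1 + 0.584z - 1.442z^2.
Invertibility requires all roots to lie outside the unit circle, i.e. |z| > 1 for every root.
Set 1 + (0.584) z + (-1.442) z^2 = 0, i.e. a z^2 + b z + c = 0 with a = -1.442, b = 0.584, c = 1.
Discriminant D = b^2 - 4ac = (0.584)^2 - 4*(-1.442)*1 = 0.341056 - (-5.768) = 6.109056.
D >= 0, so the roots are real: z = (-b +/- sqrt(D)) / (2a) = (-0.584 +/- 2.47165) / (-2.884).
  z_1 = (-0.584 + 2.47165) / (-2.884) = -0.6545,   |z_1| = 0.6545.
  z_2 = (-0.584 - 2.47165) / (-2.884) = 1.0595,   |z_2| = 1.0595.
Moduli of all roots: 0.6545, 1.0595.
All moduli strictly greater than 1? No.
Verdict: Not invertible.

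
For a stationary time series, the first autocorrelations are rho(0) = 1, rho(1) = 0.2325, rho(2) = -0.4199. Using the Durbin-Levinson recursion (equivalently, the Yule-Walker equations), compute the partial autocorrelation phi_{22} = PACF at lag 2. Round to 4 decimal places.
\phi_{22} = -0.5010

The PACF at lag k is phi_{kk}, the last component of the solution
to the Yule-Walker system G_k phi = r_k where
  (G_k)_{ij} = rho(|i - j|), (r_k)_i = rho(i), i,j = 1..k.
Equivalently, Durbin-Levinson gives phi_{kk} iteratively:
  phi_{11} = rho(1)
  phi_{kk} = [rho(k) - sum_{j=1..k-1} phi_{k-1,j} rho(k-j)]
            / [1 - sum_{j=1..k-1} phi_{k-1,j} rho(j)],
  phi_{k,j} = phi_{k-1,j} - phi_{kk} phi_{k-1,k-j},  j = 1..k-1.
Step k = 1:
  phi_11 = rho(1) = 0.2325.
Step k = 2:
  phi_22 = [rho(2) - phi_11 rho(1)] / [1 - phi_11 rho(1)] = [-0.4199 - (0.2325)(0.2325)] / [1 - (0.2325)(0.2325)]
         = -0.47395625 / 0.94594375 = -0.501.
Therefore phi_{22} = -0.5010.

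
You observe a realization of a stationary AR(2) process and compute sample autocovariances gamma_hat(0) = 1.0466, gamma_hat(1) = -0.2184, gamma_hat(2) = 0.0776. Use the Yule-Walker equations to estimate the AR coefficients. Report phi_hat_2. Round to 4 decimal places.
\hat\phi_{2} = 0.0320

The Yule-Walker equations for an AR(p) process read, in matrix form,
  Gamma_p phi = r_p,   with   (Gamma_p)_{ij} = gamma(|i - j|),
                       (r_p)_i = gamma(i),   i,j = 1..p.
Substitute the sample gammas (Toeplitz matrix and right-hand side of size 2):
  Gamma_p = [[1.0466, -0.2184], [-0.2184, 1.0466]]
  r_p     = [-0.2184, 0.0776]
Written out:
  1.0466 phi_1 - 0.2184 phi_2 = -0.2184
  -0.2184 phi_1 + 1.0466 phi_2 = 0.0776
Solve by Cramer's rule:
  det = gamma(0)^2 - gamma(1)^2 = (1.0466)^2 - (-0.2184)^2 = 1.09537156 - 0.04769856 = 1.047673
  phi_hat_1 = [gamma(1) gamma(0) - gamma(1) gamma(2)] / det = [(-0.2184)(1.0466) - (-0.2184)(0.0776)] / 1.047673 = -0.2116296 / 1.047673 = -0.202
  phi_hat_2 = [gamma(0) gamma(2) - gamma(1)^2] / det = [(1.0466)(0.0776) - (-0.2184)^2] / 1.047673 = 0.0335176 / 1.047673 = 0.032
So phi_hat = [-0.2020, 0.0320].
Therefore phi_hat_2 = 0.0320.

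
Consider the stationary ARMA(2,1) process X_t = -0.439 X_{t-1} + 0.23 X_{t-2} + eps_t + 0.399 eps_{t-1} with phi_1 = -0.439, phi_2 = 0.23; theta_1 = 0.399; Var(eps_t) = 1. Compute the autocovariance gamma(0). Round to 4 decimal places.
\gamma(0) = 1.1017

Multiply the model equation by X_{t-k} and take expectations. With theta_0 = psi_0 = 1 and psi_j the MA(infinity) weights, this gives
  gamma(k) - sum_i phi_i gamma(k-i) = c_k,
  c_k = sigma^2 * sum_{j=k..q} theta_j psi_{j-k}   (c_k = 0 for k > q),
using gamma(-m) = gamma(m).
psi-weights needed (psi_j = theta_j + sum_i phi_i psi_{j-i}):
  psi_1 = theta_1 + phi_1 = 0.399 + (-0.439) = -0.04
Right-hand sides:
  c_0 = sigma^2 (1 + theta_1 psi_1) = 1 * (1 + (0.399)(-0.04)) = 1 * 0.98404 = 0.98404
  c_1 = sigma^2 theta_1 = 1 * (0.399) = 0.399
  c_2 = 0
Equations for k = 0, 1, 2 (AR order 2, c_2 = 0):
  (E0) gamma(0) = phi_1 gamma(1) + phi_2 gamma(2) + c_0
  (E1) gamma(1) = phi_1 gamma(0) + phi_2 gamma(1) + c_1
  (E2) gamma(2) = phi_1 gamma(1) + phi_2 gamma(0)
From (E1): gamma(1) = A gamma(0) + B with
  A = phi_1 / (1 - phi_2) = -0.439 / 0.77 = -0.57013,   B = c_1 / (1 - phi_2) = 0.399 / 0.77 = 0.518182.
Insert (E2) into (E0): gamma(0) (1 - phi_2^2) = phi_1 (1 + phi_2) gamma(1) + c_0.
  phi_1 (1 + phi_2) = (-0.439)(1.23) = -0.53997,   1 - phi_2^2 = 0.9471.
Replace gamma(1) by A gamma(0) + B and collect gamma(0):
  gamma(0) [0.9471 - (-0.53997)(-0.57013)] = (-0.53997)(0.518182) + 0.98404
  gamma(0) * 0.639247 = 0.704237
  gamma(0) = 0.704237 / 0.639247 = 1.101667.
Therefore gamma(0) = 1.1017 (to 4 decimal places).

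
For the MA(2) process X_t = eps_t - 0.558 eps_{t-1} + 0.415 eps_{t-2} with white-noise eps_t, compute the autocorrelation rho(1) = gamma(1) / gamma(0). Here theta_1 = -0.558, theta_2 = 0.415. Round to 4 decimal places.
\rho(1) = -0.5322

For an MA(q) process with theta_0 = 1, the autocovariance is
  gamma(k) = sigma^2 * sum_{i=0..q-k} theta_i * theta_{i+k},
and rho(k) = gamma(k) / gamma(0). Sigma^2 cancels.
  numerator   = (1)*(-0.558) + (-0.558)*(0.415) = -0.78957.
  denominator = (1)^2 + (-0.558)^2 + (0.415)^2 = 1.483589.
  rho(1) = -0.78957 / 1.483589 = -0.5322.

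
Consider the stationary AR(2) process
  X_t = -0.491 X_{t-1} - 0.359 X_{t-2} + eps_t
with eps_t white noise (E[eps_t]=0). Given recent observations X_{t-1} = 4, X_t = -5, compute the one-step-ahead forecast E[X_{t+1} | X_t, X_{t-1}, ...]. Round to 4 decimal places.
E[X_{t+1} \mid \mathcal F_t] = 1.0190

For an AR(p) model X_t = c + sum_i phi_i X_{t-i} + eps_t, the
one-step-ahead conditional mean is
  E[X_{t+1} | X_t, ...] = c + sum_i phi_i X_{t+1-i}.
Substitute known values:
  E[X_{t+1} | ...] = (-0.491) * (-5) + (-0.359) * (4)
                   = 1.0190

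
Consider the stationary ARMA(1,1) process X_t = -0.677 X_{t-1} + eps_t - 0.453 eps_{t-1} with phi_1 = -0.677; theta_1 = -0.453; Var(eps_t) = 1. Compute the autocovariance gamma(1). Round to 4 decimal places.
\gamma(1) = -2.7259

Multiply the model equation by X_{t-k} and take expectations. With theta_0 = psi_0 = 1 and psi_j the MA(infinity) weights, this gives
  gamma(k) - sum_i phi_i gamma(k-i) = c_k,
  c_k = sigma^2 * sum_{j=k..q} theta_j psi_{j-k}   (c_k = 0 for k > q),
using gamma(-m) = gamma(m).
psi-weights needed (psi_j = theta_j + sum_i phi_i psi_{j-i}):
  psi_1 = theta_1 + phi_1 = -0.453 + (-0.677) = -1.13
Right-hand sides:
  c_0 = sigma^2 (1 + theta_1 psi_1) = 1 * (1 + (-0.453)(-1.13)) = 1 * 1.51189 = 1.51189
  c_1 = sigma^2 theta_1 = 1 * (-0.453) = -0.453
  c_2 = 0
Equations for k = 0 and k = 1 (AR order 1):
  gamma(0) = phi_1 gamma(1) + c_0
  gamma(1) = phi_1 gamma(0) + c_1
Substituting the second into the first: gamma(0) (1 - phi_1^2) = c_0 + phi_1 c_1, so
  gamma(0) = (c_0 + phi_1 c_1) / (1 - phi_1^2) = (1.51189 + (-0.677)(-0.453)) / (1 - (-0.677)^2) = 1.818571 / 0.541671 = 3.357335.
  gamma(1) = phi_1 gamma(0) + c_1 = (-0.677)(3.357335) + (-0.453) = -2.725916.
Therefore gamma(1) = -2.7259 (to 4 decimal places).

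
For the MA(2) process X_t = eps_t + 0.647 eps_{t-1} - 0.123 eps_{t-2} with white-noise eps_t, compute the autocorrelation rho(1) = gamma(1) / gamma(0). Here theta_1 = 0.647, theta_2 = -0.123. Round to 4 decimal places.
\rho(1) = 0.3958

For an MA(q) process with theta_0 = 1, the autocovariance is
  gamma(k) = sigma^2 * sum_{i=0..q-k} theta_i * theta_{i+k},
and rho(k) = gamma(k) / gamma(0). Sigma^2 cancels.
  numerator   = (1)*(0.647) + (0.647)*(-0.123) = 0.567419.
  denominator = (1)^2 + (0.647)^2 + (-0.123)^2 = 1.433738.
  rho(1) = 0.567419 / 1.433738 = 0.3958.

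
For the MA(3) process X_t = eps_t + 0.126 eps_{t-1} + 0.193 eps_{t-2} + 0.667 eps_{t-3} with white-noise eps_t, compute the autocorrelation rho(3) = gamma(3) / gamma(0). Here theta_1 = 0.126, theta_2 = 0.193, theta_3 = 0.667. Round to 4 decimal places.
\rho(3) = 0.4453

For an MA(q) process with theta_0 = 1, the autocovariance is
  gamma(k) = sigma^2 * sum_{i=0..q-k} theta_i * theta_{i+k},
and rho(k) = gamma(k) / gamma(0). Sigma^2 cancels.
  numerator   = (1)*(0.667) = 0.667.
  denominator = (1)^2 + (0.126)^2 + (0.193)^2 + (0.667)^2 = 1.498014.
  rho(3) = 0.667 / 1.498014 = 0.4453.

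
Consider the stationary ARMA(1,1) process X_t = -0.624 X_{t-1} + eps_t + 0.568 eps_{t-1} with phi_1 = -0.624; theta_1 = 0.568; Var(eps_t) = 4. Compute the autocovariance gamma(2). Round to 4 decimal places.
\gamma(2) = 0.1478

Multiply the model equation by X_{t-k} and take expectations. With theta_0 = psi_0 = 1 and psi_j the MA(infinity) weights, this gives
  gamma(k) - sum_i phi_i gamma(k-i) = c_k,
  c_k = sigma^2 * sum_{j=k..q} theta_j psi_{j-k}   (c_k = 0 for k > q),
using gamma(-m) = gamma(m).
psi-weights needed (psi_j = theta_j + sum_i phi_i psi_{j-i}):
  psi_1 = theta_1 + phi_1 = 0.568 + (-0.624) = -0.056
Right-hand sides:
  c_0 = sigma^2 (1 + theta_1 psi_1) = 4 * (1 + (0.568)(-0.056)) = 4 * 0.968192 = 3.872768
  c_1 = sigma^2 theta_1 = 4 * (0.568) = 2.272
  c_2 = 0
Equations for k = 0 and k = 1 (AR order 1):
  gamma(0) = phi_1 gamma(1) + c_0
  gamma(1) = phi_1 gamma(0) + c_1
Substituting the second into the first: gamma(0) (1 - phi_1^2) = c_0 + phi_1 c_1, so
  gamma(0) = (c_0 + phi_1 c_1) / (1 - phi_1^2) = (3.872768 + (-0.624)(2.272)) / (1 - (-0.624)^2) = 2.45504 / 0.610624 = 4.020543.
  gamma(1) = phi_1 gamma(0) + c_1 = (-0.624)(4.020543) + (2.272) = -0.236819.
For k = 2 (> q): gamma(2) = phi_1 gamma(1) = (-0.624)(-0.236819) = 0.147775.
Therefore gamma(2) = 0.1478 (to 4 decimal places).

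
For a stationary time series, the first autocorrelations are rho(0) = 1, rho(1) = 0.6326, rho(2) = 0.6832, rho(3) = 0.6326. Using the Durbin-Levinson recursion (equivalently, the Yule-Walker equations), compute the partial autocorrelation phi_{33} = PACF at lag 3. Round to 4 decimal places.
\phi_{33} = 0.2270

The PACF at lag k is phi_{kk}, the last component of the solution
to the Yule-Walker system G_k phi = r_k where
  (G_k)_{ij} = rho(|i - j|), (r_k)_i = rho(i), i,j = 1..k.
Equivalently, Durbin-Levinson gives phi_{kk} iteratively:
  phi_{11} = rho(1)
  phi_{kk} = [rho(k) - sum_{j=1..k-1} phi_{k-1,j} rho(k-j)]
            / [1 - sum_{j=1..k-1} phi_{k-1,j} rho(j)],
  phi_{k,j} = phi_{k-1,j} - phi_{kk} phi_{k-1,k-j},  j = 1..k-1.
Step k = 1:
  phi_11 = rho(1) = 0.6326.
Step k = 2:
  phi_22 = [rho(2) - phi_11 rho(1)] / [1 - phi_11 rho(1)] = [0.6832 - (0.6326)(0.6326)] / [1 - (0.6326)(0.6326)]
         = 0.28301724 / 0.59981724 = 0.471839.
  Update: phi_21 = phi_11 - phi_22 phi_11 = 0.6326 - (0.471839)(0.6326) = 0.334115.
Step k = 3:
  phi_33 = [rho(3) - phi_21 rho(2) - phi_22 rho(1)] / [1 - phi_21 rho(1) - phi_22 rho(2)]
    numerator   = 0.6326 - (0.334115)(0.6832) - (0.471839)(0.6326) = 0.1058475
    denominator = 1 - (0.334115)(0.6326) - (0.471839)(0.6832) = 0.46627863
  phi_33 = 0.1058475 / 0.46627863 = 0.227.
Therefore phi_{33} = 0.2270.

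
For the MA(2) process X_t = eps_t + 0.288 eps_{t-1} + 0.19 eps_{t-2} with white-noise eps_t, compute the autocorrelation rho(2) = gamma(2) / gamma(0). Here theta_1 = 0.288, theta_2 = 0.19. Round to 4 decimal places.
\rho(2) = 0.1698

For an MA(q) process with theta_0 = 1, the autocovariance is
  gamma(k) = sigma^2 * sum_{i=0..q-k} theta_i * theta_{i+k},
and rho(k) = gamma(k) / gamma(0). Sigma^2 cancels.
  numerator   = (1)*(0.19) = 0.19.
  denominator = (1)^2 + (0.288)^2 + (0.19)^2 = 1.119044.
  rho(2) = 0.19 / 1.119044 = 0.1698.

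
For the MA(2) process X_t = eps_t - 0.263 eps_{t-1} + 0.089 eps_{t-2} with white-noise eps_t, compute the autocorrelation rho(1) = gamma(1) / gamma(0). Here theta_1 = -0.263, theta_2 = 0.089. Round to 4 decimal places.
\rho(1) = -0.2659

For an MA(q) process with theta_0 = 1, the autocovariance is
  gamma(k) = sigma^2 * sum_{i=0..q-k} theta_i * theta_{i+k},
and rho(k) = gamma(k) / gamma(0). Sigma^2 cancels.
  numerator   = (1)*(-0.263) + (-0.263)*(0.089) = -0.286407.
  denominator = (1)^2 + (-0.263)^2 + (0.089)^2 = 1.07709.
  rho(1) = -0.286407 / 1.07709 = -0.2659.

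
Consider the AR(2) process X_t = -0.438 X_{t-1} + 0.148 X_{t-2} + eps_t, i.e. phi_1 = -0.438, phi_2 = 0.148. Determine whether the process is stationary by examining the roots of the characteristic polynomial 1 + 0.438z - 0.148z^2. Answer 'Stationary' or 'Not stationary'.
\text{Stationary}

The AR(p) characteristic polynomial is P(z) = 1 + 0.438z - 0.148z^2.
Stationarity requires all roots to lie outside the unit circle, i.e. |z| > 1 for every root.
Set 1 + (0.438) z + (-0.148) z^2 = 0, i.e. a z^2 + b z + c = 0 with a = -0.148, b = 0.438, c = 1.
Discriminant D = b^2 - 4ac = (0.438)^2 - 4*(-0.148)*1 = 0.191844 - (-0.592) = 0.783844.
D >= 0, so the roots are real: z = (-b +/- sqrt(D)) / (2a) = (-0.438 +/- 0.88535) / (-0.296).
  z_1 = (-0.438 + 0.88535) / (-0.296) = -1.5113,   |z_1| = 1.5113.
  z_2 = (-0.438 - 0.88535) / (-0.296) = 4.4708,   |z_2| = 4.4708.
Moduli of all roots: 1.5113, 4.4708.
All moduli strictly greater than 1? Yes.
Verdict: Stationary.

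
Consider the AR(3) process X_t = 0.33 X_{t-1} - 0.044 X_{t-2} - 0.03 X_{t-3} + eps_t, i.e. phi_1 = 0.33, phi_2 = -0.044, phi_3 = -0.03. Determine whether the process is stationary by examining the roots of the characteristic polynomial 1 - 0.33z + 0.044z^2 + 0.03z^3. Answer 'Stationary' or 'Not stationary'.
\text{Stationary}

The AR(p) characteristic polynomial is P(z) = 1 - 0.33z + 0.044z^2 + 0.03z^3.
Stationarity requires all roots to lie outside the unit circle, i.e. |z| > 1 for every root.
Degree 3: look for a simple real root z0 first, then factor out (1 - z/z0) and solve the remaining quadratic.
Testing z0 = -5: P(-5) = 1 + (-0.33)(-5) + (0.044)(-5)^2 + (0.03)(-5)^3
  = 1 + (1.65) + (1.1) + (-3.75) = 0.  So z_0 = -5 is a root, |z_0| = 5.
Divide out the factor (1 + 0.2 z) = (1 - z/z0) (since 1/z0 = -0.2):
  P(z) = (1 + 0.2 z)(1 + (-0.53) z + (0.15) z^2)
  [check: z-coef -0.53 - (-0.2) = -0.33; z^2-coef 0.15 - (-0.2)(-0.53) = 0.044; z^3-coef -(-0.2)(0.15) = 0.03.]
Remaining roots from the quadratic factor 1 + (-0.53) z + (0.15) z^2:
  Set 1 + (-0.53) z + (0.15) z^2 = 0, i.e. a z^2 + b z + c = 0 with a = 0.15, b = -0.53, c = 1.
  Discriminant D = b^2 - 4ac = (-0.53)^2 - 4*(0.15)*1 = 0.2809 - (0.6) = -0.3191.
  D < 0, so the roots are the complex-conjugate pair z = (-b +/- i sqrt(-D)) / (2a) = 1.7667 +/- 1.883i.
  For a conjugate pair |z|^2 = z * conj(z) = (product of roots) = c/a = 1/(0.15) = 6.666667, so |z| = sqrt(6.666667) = 2.582 for both roots.
Moduli of all roots: 5.0000, 2.5820, 2.5820.
All moduli strictly greater than 1? Yes.
Verdict: Stationary.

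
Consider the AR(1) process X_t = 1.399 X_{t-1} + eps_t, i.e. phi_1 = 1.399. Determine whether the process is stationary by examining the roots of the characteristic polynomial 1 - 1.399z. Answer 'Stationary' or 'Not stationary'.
\text{Not stationary}

The AR(p) characteristic polynomial is P(z) = 1 - 1.399z.
Stationarity requires all roots to lie outside the unit circle, i.e. |z| > 1 for every root.
This is linear in z: 1 + (-1.399) z = 0  =>  z = -1/(-1.399) = 0.714796,  |z| = 0.714796.
Moduli of all roots: 0.7148.
All moduli strictly greater than 1? No.
Verdict: Not stationary.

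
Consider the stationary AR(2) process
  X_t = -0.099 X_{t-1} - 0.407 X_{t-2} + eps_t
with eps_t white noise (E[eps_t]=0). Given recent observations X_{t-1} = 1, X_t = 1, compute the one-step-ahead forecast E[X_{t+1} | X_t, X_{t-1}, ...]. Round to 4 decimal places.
E[X_{t+1} \mid \mathcal F_t] = -0.5060

For an AR(p) model X_t = c + sum_i phi_i X_{t-i} + eps_t, the
one-step-ahead conditional mean is
  E[X_{t+1} | X_t, ...] = c + sum_i phi_i X_{t+1-i}.
Substitute known values:
  E[X_{t+1} | ...] = (-0.099) * (1) + (-0.407) * (1)
                   = -0.5060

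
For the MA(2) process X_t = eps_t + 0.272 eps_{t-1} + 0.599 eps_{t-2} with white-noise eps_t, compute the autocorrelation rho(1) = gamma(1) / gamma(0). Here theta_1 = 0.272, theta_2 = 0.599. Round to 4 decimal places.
\rho(1) = 0.3036

For an MA(q) process with theta_0 = 1, the autocovariance is
  gamma(k) = sigma^2 * sum_{i=0..q-k} theta_i * theta_{i+k},
and rho(k) = gamma(k) / gamma(0). Sigma^2 cancels.
  numerator   = (1)*(0.272) + (0.272)*(0.599) = 0.434928.
  denominator = (1)^2 + (0.272)^2 + (0.599)^2 = 1.432785.
  rho(1) = 0.434928 / 1.432785 = 0.3036.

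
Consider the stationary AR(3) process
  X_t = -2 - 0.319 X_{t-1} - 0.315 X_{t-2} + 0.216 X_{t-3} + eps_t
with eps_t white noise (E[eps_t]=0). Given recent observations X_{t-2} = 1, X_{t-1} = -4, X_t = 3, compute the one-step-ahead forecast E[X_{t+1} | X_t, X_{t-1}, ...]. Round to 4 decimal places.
E[X_{t+1} \mid \mathcal F_t] = -1.4810

For an AR(p) model X_t = c + sum_i phi_i X_{t-i} + eps_t, the
one-step-ahead conditional mean is
  E[X_{t+1} | X_t, ...] = c + sum_i phi_i X_{t+1-i}.
Substitute known values:
  E[X_{t+1} | ...] = -2 + (-0.319) * (3) + (-0.315) * (-4) + (0.216) * (1)
                   = -1.4810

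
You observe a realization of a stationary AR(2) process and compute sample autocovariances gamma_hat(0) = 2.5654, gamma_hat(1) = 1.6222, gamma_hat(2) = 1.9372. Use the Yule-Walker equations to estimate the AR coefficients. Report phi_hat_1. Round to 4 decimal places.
\hat\phi_{1} = 0.2580

The Yule-Walker equations for an AR(p) process read, in matrix form,
  Gamma_p phi = r_p,   with   (Gamma_p)_{ij} = gamma(|i - j|),
                       (r_p)_i = gamma(i),   i,j = 1..p.
Substitute the sample gammas (Toeplitz matrix and right-hand side of size 2):
  Gamma_p = [[2.5654, 1.6222], [1.6222, 2.5654]]
  r_p     = [1.6222, 1.9372]
Written out:
  2.5654 phi_1 + 1.6222 phi_2 = 1.6222
  1.6222 phi_1 + 2.5654 phi_2 = 1.9372
Solve by Cramer's rule:
  det = gamma(0)^2 - gamma(1)^2 = (2.5654)^2 - (1.6222)^2 = 6.58127716 - 2.63153284 = 3.94974432
  phi_hat_1 = [gamma(1) gamma(0) - gamma(1) gamma(2)] / det = [(1.6222)(2.5654) - (1.6222)(1.9372)] / 3.94974432 = 1.01906604 / 3.94974432 = 0.258
  phi_hat_2 = [gamma(0) gamma(2) - gamma(1)^2] / det = [(2.5654)(1.9372) - (1.6222)^2] / 3.94974432 = 2.33816004 / 3.94974432 = 0.592
So phi_hat = [0.2580, 0.5920].
Therefore phi_hat_1 = 0.2580.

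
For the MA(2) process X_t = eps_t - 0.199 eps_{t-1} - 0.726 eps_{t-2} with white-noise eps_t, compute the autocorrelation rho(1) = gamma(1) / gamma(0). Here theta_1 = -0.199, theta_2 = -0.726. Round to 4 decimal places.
\rho(1) = -0.0348

For an MA(q) process with theta_0 = 1, the autocovariance is
  gamma(k) = sigma^2 * sum_{i=0..q-k} theta_i * theta_{i+k},
and rho(k) = gamma(k) / gamma(0). Sigma^2 cancels.
  numerator   = (1)*(-0.199) + (-0.199)*(-0.726) = -0.054526.
  denominator = (1)^2 + (-0.199)^2 + (-0.726)^2 = 1.566677.
  rho(1) = -0.054526 / 1.566677 = -0.0348.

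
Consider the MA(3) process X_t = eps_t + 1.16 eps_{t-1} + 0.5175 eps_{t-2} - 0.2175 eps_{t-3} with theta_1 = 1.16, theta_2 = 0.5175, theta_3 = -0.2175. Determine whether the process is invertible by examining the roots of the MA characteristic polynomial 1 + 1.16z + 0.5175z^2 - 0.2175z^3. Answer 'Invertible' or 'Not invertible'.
\text{Invertible}

The MA(q) characteristic polynomial is P(z) = 1 + 1.16z + 0.5175z^2 - 0.2175z^3.
Invertibility requires all roots to lie outside the unit circle, i.e. |z| > 1 for every root.
Degree 3: look for a simple real root z0 first, then factor out (1 - z/z0) and solve the remaining quadratic.
Testing z0 = 4: P(4) = 1 + (1.16)(4) + (0.5175)(4)^2 + (-0.2175)(4)^3
  = 1 + (4.64) + (8.28) + (-13.92) = 0.  So z_0 = 4 is a root, |z_0| = 4.
Divide out the factor (1 - 0.25 z) = (1 - z/z0) (since 1/z0 = 0.25):
  P(z) = (1 - 0.25 z)(1 + (1.41) z + (0.87) z^2)
  [check: z-coef 1.41 - (0.25) = 1.16; z^2-coef 0.87 - (0.25)(1.41) = 0.5175; z^3-coef -(0.25)(0.87) = -0.2175.]
Remaining roots from the quadratic factor 1 + (1.41) z + (0.87) z^2:
  Set 1 + (1.41) z + (0.87) z^2 = 0, i.e. a z^2 + b z + c = 0 with a = 0.87, b = 1.41, c = 1.
  Discriminant D = b^2 - 4ac = (1.41)^2 - 4*(0.87)*1 = 1.9881 - (3.48) = -1.4919.
  D < 0, so the roots are the complex-conjugate pair z = (-b +/- i sqrt(-D)) / (2a) = -0.8103 +/- 0.702i.
  For a conjugate pair |z|^2 = z * conj(z) = (product of roots) = c/a = 1/(0.87) = 1.149425, so |z| = sqrt(1.149425) = 1.0721 for both roots.
Moduli of all roots: 4.0000, 1.0721, 1.0721.
All moduli strictly greater than 1? Yes.
Verdict: Invertible.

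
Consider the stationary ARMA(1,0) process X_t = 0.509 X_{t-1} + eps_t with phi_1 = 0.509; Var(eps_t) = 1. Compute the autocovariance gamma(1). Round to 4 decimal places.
\gamma(1) = 0.6870

Multiply the model equation by X_{t-k} and take expectations. With theta_0 = psi_0 = 1 and psi_j the MA(infinity) weights, this gives
  gamma(k) - sum_i phi_i gamma(k-i) = c_k,
  c_k = sigma^2 * sum_{j=k..q} theta_j psi_{j-k}   (c_k = 0 for k > q),
using gamma(-m) = gamma(m).
Pure AR (q = 0): c_0 = sigma^2 = 1, c_k = 0 for k >= 1.
Equations for k = 0 and k = 1 (AR order 1):
  gamma(0) = phi_1 gamma(1) + c_0
  gamma(1) = phi_1 gamma(0) + c_1
Substituting the second into the first: gamma(0) (1 - phi_1^2) = c_0 + phi_1 c_1, so
  gamma(0) = c_0 / (1 - phi_1^2) = 1 / (1 - (0.509)^2) = 1 / 0.740919 = 1.349675.
  gamma(1) = phi_1 gamma(0) = (0.509)(1.349675) = 0.686985.
Therefore gamma(1) = 0.6870 (to 4 decimal places).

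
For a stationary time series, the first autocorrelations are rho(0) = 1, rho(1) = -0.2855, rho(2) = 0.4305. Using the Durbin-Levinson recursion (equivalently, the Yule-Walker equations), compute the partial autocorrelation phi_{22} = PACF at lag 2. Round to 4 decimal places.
\phi_{22} = 0.3800

The PACF at lag k is phi_{kk}, the last component of the solution
to the Yule-Walker system G_k phi = r_k where
  (G_k)_{ij} = rho(|i - j|), (r_k)_i = rho(i), i,j = 1..k.
Equivalently, Durbin-Levinson gives phi_{kk} iteratively:
  phi_{11} = rho(1)
  phi_{kk} = [rho(k) - sum_{j=1..k-1} phi_{k-1,j} rho(k-j)]
            / [1 - sum_{j=1..k-1} phi_{k-1,j} rho(j)],
  phi_{k,j} = phi_{k-1,j} - phi_{kk} phi_{k-1,k-j},  j = 1..k-1.
Step k = 1:
  phi_11 = rho(1) = -0.2855.
Step k = 2:
  phi_22 = [rho(2) - phi_11 rho(1)] / [1 - phi_11 rho(1)] = [0.4305 - (-0.2855)(-0.2855)] / [1 - (-0.2855)(-0.2855)]
         = 0.34898975 / 0.91848975 = 0.38.
Therefore phi_{22} = 0.3800.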